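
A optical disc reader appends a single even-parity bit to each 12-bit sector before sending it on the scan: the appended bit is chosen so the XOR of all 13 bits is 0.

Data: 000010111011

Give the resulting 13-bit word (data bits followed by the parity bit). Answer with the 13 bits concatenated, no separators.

XOR of the 12 data bits: 0⊕0⊕0⊕0⊕1⊕0⊕1⊕1⊕1⊕0⊕1⊕1 = 0
Parity bit = 0 (so all 13 bits XOR to 0).

0000101110110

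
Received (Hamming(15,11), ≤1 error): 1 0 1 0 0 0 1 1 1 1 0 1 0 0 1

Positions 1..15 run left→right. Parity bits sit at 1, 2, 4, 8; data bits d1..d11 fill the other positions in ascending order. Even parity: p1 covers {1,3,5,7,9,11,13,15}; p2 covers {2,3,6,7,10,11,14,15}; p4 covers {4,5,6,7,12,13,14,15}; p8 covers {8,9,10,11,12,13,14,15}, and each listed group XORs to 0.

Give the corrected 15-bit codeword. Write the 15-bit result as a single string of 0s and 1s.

101000111101101

s1 (pos 1,3,5,7,9,11,13,15): 1⊕1⊕0⊕1⊕1⊕0⊕0⊕1 = 1
s2 (pos 2,3,6,7,10,11,14,15): 0⊕1⊕0⊕1⊕1⊕0⊕0⊕1 = 0
s4 (pos 4,5,6,7,12,13,14,15): 0⊕0⊕0⊕1⊕1⊕0⊕0⊕1 = 1
s8 (pos 8,9,10,11,12,13,14,15): 1⊕1⊕1⊕0⊕1⊕0⊕0⊕1 = 1
Syndrome s8…s1 = 1101 → error at position 13.
Flip position 13: 101000111101001 → 101000111101101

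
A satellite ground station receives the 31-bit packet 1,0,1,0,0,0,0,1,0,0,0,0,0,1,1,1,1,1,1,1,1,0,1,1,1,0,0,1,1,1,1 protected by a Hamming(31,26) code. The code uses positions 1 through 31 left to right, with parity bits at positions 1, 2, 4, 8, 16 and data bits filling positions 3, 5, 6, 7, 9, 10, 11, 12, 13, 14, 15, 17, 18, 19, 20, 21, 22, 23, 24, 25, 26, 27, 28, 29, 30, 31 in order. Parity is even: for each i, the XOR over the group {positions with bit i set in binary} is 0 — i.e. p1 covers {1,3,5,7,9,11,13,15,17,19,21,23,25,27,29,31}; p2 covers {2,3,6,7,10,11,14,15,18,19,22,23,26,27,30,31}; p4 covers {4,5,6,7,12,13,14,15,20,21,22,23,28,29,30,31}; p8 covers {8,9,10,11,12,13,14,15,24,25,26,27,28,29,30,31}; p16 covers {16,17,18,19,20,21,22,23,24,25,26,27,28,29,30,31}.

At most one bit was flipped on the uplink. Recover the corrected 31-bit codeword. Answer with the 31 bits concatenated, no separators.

s1 (pos 1,3,5,7,9,11,13,15,17,19,21,23,25,27,29,31): 1⊕1⊕0⊕0⊕0⊕0⊕0⊕1⊕1⊕1⊕1⊕1⊕1⊕0⊕1⊕1 = 0
s2 (pos 2,3,6,7,10,11,14,15,18,19,22,23,26,27,30,31): 0⊕1⊕0⊕0⊕0⊕0⊕1⊕1⊕1⊕1⊕0⊕1⊕0⊕0⊕1⊕1 = 0
s4 (pos 4,5,6,7,12,13,14,15,20,21,22,23,28,29,30,31): 0⊕0⊕0⊕0⊕0⊕0⊕1⊕1⊕1⊕1⊕0⊕1⊕1⊕1⊕1⊕1 = 1
s8 (pos 8,9,10,11,12,13,14,15,24,25,26,27,28,29,30,31): 1⊕0⊕0⊕0⊕0⊕0⊕1⊕1⊕1⊕1⊕0⊕0⊕1⊕1⊕1⊕1 = 1
s16 (pos 16,17,18,19,20,21,22,23,24,25,26,27,28,29,30,31): 1⊕1⊕1⊕1⊕1⊕1⊕0⊕1⊕1⊕1⊕0⊕0⊕1⊕1⊕1⊕1 = 1
Syndrome s16…s1 = 11100 → error at position 28.
Flip position 28: 1010000100000111111110111001111 → 1010000100000111111110111000111

1010000100000111111110111000111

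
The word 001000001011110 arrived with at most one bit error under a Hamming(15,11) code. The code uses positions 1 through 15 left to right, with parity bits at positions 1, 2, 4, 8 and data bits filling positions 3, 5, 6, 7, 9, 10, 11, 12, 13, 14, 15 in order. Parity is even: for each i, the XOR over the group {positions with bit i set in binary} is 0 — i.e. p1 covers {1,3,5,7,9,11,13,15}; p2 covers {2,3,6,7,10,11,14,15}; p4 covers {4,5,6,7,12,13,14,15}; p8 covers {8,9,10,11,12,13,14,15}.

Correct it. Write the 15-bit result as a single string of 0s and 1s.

s1 (pos 1,3,5,7,9,11,13,15): 0⊕1⊕0⊕0⊕1⊕1⊕1⊕0 = 0
s2 (pos 2,3,6,7,10,11,14,15): 0⊕1⊕0⊕0⊕0⊕1⊕1⊕0 = 1
s4 (pos 4,5,6,7,12,13,14,15): 0⊕0⊕0⊕0⊕1⊕1⊕1⊕0 = 1
s8 (pos 8,9,10,11,12,13,14,15): 0⊕1⊕0⊕1⊕1⊕1⊕1⊕0 = 1
Syndrome s8…s1 = 1110 → error at position 14.
Flip position 14: 001000001011110 → 001000001011100

001000001011100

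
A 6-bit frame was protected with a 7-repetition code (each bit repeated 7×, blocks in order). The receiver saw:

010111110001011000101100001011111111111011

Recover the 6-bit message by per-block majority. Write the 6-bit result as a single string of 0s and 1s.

Block 1 (0101111): 5 ones → 1
Block 2 (1000101): 3 ones → 0
Block 3 (1000101): 3 ones → 0
Block 4 (1000010): 2 ones → 0
Block 5 (1111111): 7 ones → 1
Block 6 (1111011): 6 ones → 1

100011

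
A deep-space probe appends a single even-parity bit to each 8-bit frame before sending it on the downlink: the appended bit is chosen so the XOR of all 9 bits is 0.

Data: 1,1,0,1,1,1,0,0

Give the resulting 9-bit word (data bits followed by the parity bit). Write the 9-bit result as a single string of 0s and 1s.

XOR of the 8 data bits: 1⊕1⊕0⊕1⊕1⊕1⊕0⊕0 = 1
Parity bit = 1 (so all 9 bits XOR to 0).

110111001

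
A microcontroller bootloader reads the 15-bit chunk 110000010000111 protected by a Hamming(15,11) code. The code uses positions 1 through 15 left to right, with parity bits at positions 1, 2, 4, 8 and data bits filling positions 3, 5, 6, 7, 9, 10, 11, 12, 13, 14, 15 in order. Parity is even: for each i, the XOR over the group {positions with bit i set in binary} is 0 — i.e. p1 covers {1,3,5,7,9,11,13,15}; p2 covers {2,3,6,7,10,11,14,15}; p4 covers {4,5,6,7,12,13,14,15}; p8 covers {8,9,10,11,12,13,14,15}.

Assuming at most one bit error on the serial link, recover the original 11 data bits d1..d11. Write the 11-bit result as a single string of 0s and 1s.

00010000111

s1 (pos 1,3,5,7,9,11,13,15): 1⊕0⊕0⊕0⊕0⊕0⊕1⊕1 = 1
s2 (pos 2,3,6,7,10,11,14,15): 1⊕0⊕0⊕0⊕0⊕0⊕1⊕1 = 1
s4 (pos 4,5,6,7,12,13,14,15): 0⊕0⊕0⊕0⊕0⊕1⊕1⊕1 = 1
s8 (pos 8,9,10,11,12,13,14,15): 1⊕0⊕0⊕0⊕0⊕1⊕1⊕1 = 0
Syndrome s8…s1 = 0111 → error at position 7.
Flip position 7: 110000010000111 → 110000110000111
Read data bits from positions 3,5,6,7,9,10,11,12,13,14,15: 00010000111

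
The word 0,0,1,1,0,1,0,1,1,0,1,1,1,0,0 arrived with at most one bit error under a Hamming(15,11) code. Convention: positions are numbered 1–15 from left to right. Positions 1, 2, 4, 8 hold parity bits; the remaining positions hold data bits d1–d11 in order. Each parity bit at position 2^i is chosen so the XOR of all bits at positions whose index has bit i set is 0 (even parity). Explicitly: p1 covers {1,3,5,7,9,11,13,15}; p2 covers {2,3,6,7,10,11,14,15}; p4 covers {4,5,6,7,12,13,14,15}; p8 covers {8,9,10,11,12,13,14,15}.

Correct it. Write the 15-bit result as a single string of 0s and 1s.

s1 (pos 1,3,5,7,9,11,13,15): 0⊕1⊕0⊕0⊕1⊕1⊕1⊕0 = 0
s2 (pos 2,3,6,7,10,11,14,15): 0⊕1⊕1⊕0⊕0⊕1⊕0⊕0 = 1
s4 (pos 4,5,6,7,12,13,14,15): 1⊕0⊕1⊕0⊕1⊕1⊕0⊕0 = 0
s8 (pos 8,9,10,11,12,13,14,15): 1⊕1⊕0⊕1⊕1⊕1⊕0⊕0 = 1
Syndrome s8…s1 = 1010 → error at position 10.
Flip position 10: 001101011011100 → 001101011111100

001101011111100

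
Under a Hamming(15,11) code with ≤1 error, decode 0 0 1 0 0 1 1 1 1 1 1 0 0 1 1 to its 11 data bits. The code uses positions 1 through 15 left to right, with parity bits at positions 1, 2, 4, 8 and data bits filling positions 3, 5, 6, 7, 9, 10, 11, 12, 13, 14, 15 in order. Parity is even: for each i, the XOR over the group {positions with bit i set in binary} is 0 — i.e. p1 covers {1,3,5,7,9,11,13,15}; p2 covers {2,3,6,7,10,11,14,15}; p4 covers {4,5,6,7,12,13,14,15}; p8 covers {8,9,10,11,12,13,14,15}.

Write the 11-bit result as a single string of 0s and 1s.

00111110011

s1 (pos 1,3,5,7,9,11,13,15): 0⊕1⊕0⊕1⊕1⊕1⊕0⊕1 = 1
s2 (pos 2,3,6,7,10,11,14,15): 0⊕1⊕1⊕1⊕1⊕1⊕1⊕1 = 1
s4 (pos 4,5,6,7,12,13,14,15): 0⊕0⊕1⊕1⊕0⊕0⊕1⊕1 = 0
s8 (pos 8,9,10,11,12,13,14,15): 1⊕1⊕1⊕1⊕0⊕0⊕1⊕1 = 0
Syndrome s8…s1 = 0011 → error at position 3.
Flip position 3: 001001111110011 → 000001111110011
Read data bits from positions 3,5,6,7,9,10,11,12,13,14,15: 00111110011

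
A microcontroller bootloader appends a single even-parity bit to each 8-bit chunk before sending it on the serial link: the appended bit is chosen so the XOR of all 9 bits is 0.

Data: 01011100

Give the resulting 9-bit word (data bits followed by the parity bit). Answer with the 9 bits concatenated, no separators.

010111000

XOR of the 8 data bits: 0⊕1⊕0⊕1⊕1⊕1⊕0⊕0 = 0
Parity bit = 0 (so all 9 bits XOR to 0).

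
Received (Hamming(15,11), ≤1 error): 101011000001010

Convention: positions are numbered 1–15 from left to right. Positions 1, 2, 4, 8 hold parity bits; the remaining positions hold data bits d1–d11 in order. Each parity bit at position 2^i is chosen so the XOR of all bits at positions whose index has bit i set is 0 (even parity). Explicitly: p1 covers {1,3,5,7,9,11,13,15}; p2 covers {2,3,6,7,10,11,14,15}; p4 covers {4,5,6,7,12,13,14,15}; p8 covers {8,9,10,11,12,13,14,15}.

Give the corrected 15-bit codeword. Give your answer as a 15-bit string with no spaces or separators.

s1 (pos 1,3,5,7,9,11,13,15): 1⊕1⊕1⊕0⊕0⊕0⊕0⊕0 = 1
s2 (pos 2,3,6,7,10,11,14,15): 0⊕1⊕1⊕0⊕0⊕0⊕1⊕0 = 1
s4 (pos 4,5,6,7,12,13,14,15): 0⊕1⊕1⊕0⊕1⊕0⊕1⊕0 = 0
s8 (pos 8,9,10,11,12,13,14,15): 0⊕0⊕0⊕0⊕1⊕0⊕1⊕0 = 0
Syndrome s8…s1 = 0011 → error at position 3.
Flip position 3: 101011000001010 → 100011000001010

100011000001010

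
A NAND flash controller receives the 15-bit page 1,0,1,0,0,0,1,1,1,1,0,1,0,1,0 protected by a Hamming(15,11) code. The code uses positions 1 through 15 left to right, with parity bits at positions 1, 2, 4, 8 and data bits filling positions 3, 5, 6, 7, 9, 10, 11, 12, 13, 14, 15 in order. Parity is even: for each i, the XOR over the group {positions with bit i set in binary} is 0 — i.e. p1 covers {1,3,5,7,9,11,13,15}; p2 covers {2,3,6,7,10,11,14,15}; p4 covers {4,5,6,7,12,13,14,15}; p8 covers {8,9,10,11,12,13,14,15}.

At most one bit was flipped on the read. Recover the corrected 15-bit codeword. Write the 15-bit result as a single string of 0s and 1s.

101000111100010

s1 (pos 1,3,5,7,9,11,13,15): 1⊕1⊕0⊕1⊕1⊕0⊕0⊕0 = 0
s2 (pos 2,3,6,7,10,11,14,15): 0⊕1⊕0⊕1⊕1⊕0⊕1⊕0 = 0
s4 (pos 4,5,6,7,12,13,14,15): 0⊕0⊕0⊕1⊕1⊕0⊕1⊕0 = 1
s8 (pos 8,9,10,11,12,13,14,15): 1⊕1⊕1⊕0⊕1⊕0⊕1⊕0 = 1
Syndrome s8…s1 = 1100 → error at position 12.
Flip position 12: 101000111101010 → 101000111100010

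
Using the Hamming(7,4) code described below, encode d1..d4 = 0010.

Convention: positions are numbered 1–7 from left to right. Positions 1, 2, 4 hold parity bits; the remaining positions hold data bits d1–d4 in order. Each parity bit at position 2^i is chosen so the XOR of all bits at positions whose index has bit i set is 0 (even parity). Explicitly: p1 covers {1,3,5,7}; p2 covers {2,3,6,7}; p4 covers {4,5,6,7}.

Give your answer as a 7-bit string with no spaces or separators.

0101010

Place data at non-parity positions: p1 p2 0 p4 0 1 0
p1 (pos 1,3,5,7): XOR of data positions = 0⊕0⊕0 = 0
p2 (pos 2,3,6,7): XOR of data positions = 0⊕1⊕0 = 1
p4 (pos 4,5,6,7): XOR of data positions = 0⊕1⊕0 = 1
Codeword: 0101010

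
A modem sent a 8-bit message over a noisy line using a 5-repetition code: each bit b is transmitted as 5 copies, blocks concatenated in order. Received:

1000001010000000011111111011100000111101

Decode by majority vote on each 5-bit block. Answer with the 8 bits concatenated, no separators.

00011101

Block 1 (10000): 1 one → 0
Block 2 (01010): 2 ones → 0
Block 3 (00000): 0 ones → 0
Block 4 (00111): 3 ones → 1
Block 5 (11111): 5 ones → 1
Block 6 (01110): 3 ones → 1
Block 7 (00001): 1 one → 0
Block 8 (11101): 4 ones → 1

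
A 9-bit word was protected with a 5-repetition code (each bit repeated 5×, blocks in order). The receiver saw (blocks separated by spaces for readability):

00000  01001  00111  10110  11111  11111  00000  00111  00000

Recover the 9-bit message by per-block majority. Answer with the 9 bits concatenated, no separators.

Block 1 (00000): 0 ones → 0
Block 2 (01001): 2 ones → 0
Block 3 (00111): 3 ones → 1
Block 4 (10110): 3 ones → 1
Block 5 (11111): 5 ones → 1
Block 6 (11111): 5 ones → 1
Block 7 (00000): 0 ones → 0
Block 8 (00111): 3 ones → 1
Block 9 (00000): 0 ones → 0

001111010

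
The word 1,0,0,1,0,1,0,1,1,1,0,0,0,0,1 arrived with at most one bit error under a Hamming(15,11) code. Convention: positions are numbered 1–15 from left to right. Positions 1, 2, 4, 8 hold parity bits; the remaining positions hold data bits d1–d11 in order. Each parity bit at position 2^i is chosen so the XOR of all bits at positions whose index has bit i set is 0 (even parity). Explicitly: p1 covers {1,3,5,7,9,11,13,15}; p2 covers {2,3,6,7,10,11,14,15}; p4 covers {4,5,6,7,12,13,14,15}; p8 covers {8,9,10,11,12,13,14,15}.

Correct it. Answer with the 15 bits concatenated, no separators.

s1 (pos 1,3,5,7,9,11,13,15): 1⊕0⊕0⊕0⊕1⊕0⊕0⊕1 = 1
s2 (pos 2,3,6,7,10,11,14,15): 0⊕0⊕1⊕0⊕1⊕0⊕0⊕1 = 1
s4 (pos 4,5,6,7,12,13,14,15): 1⊕0⊕1⊕0⊕0⊕0⊕0⊕1 = 1
s8 (pos 8,9,10,11,12,13,14,15): 1⊕1⊕1⊕0⊕0⊕0⊕0⊕1 = 0
Syndrome s8…s1 = 0111 → error at position 7.
Flip position 7: 100101011100001 → 100101111100001

100101111100001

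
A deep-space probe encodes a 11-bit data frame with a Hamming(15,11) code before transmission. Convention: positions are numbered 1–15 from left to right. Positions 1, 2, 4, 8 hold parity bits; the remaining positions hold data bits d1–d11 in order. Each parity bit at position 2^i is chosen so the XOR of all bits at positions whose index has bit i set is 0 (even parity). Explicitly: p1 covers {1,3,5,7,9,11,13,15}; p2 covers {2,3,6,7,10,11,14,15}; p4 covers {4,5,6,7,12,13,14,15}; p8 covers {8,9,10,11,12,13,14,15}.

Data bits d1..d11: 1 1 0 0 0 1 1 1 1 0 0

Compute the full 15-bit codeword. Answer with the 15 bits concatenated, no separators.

Place data at non-parity positions: p1 p2 1 p4 1 0 0 p8 0 1 1 1 1 0 0
p1 (pos 1,3,5,7,9,11,13,15): XOR of data positions = 1⊕1⊕0⊕0⊕1⊕1⊕0 = 0
p2 (pos 2,3,6,7,10,11,14,15): XOR of data positions = 1⊕0⊕0⊕1⊕1⊕0⊕0 = 1
p4 (pos 4,5,6,7,12,13,14,15): XOR of data positions = 1⊕0⊕0⊕1⊕1⊕0⊕0 = 1
p8 (pos 8,9,10,11,12,13,14,15): XOR of data positions = 0⊕1⊕1⊕1⊕1⊕0⊕0 = 0
Codeword: 011110000111100

011110000111100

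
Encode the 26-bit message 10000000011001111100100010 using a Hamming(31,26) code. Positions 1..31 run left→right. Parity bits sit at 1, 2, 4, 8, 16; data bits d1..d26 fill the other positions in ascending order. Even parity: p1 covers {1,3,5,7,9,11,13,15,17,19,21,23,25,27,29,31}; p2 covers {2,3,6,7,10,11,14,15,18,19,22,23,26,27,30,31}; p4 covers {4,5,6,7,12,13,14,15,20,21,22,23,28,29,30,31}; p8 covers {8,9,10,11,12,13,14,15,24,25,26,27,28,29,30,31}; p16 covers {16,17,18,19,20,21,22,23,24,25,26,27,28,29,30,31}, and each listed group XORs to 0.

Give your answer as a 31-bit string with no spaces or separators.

1011000000000111001111100100010

Place data at non-parity positions: p1 p2 1 p4 0 0 0 p8 0 0 0 0 0 1 1 p16 0 0 1 1 1 1 1 0 0 1 0 0 0 1 0
p1 (pos 1,3,5,7,9,11,13,15,17,19,21,23,25,27,29,31): XOR of data positions = 1⊕0⊕0⊕0⊕0⊕0⊕1⊕0⊕1⊕1⊕1⊕0⊕0⊕0⊕0 = 1
p2 (pos 2,3,6,7,10,11,14,15,18,19,22,23,26,27,30,31): XOR of data positions = 1⊕0⊕0⊕0⊕0⊕1⊕1⊕0⊕1⊕1⊕1⊕1⊕0⊕1⊕0 = 0
p4 (pos 4,5,6,7,12,13,14,15,20,21,22,23,28,29,30,31): XOR of data positions = 0⊕0⊕0⊕0⊕0⊕1⊕1⊕1⊕1⊕1⊕1⊕0⊕0⊕1⊕0 = 1
p8 (pos 8,9,10,11,12,13,14,15,24,25,26,27,28,29,30,31): XOR of data positions = 0⊕0⊕0⊕0⊕0⊕1⊕1⊕0⊕0⊕1⊕0⊕0⊕0⊕1⊕0 = 0
p16 (pos 16,17,18,19,20,21,22,23,24,25,26,27,28,29,30,31): XOR of data positions = 0⊕0⊕1⊕1⊕1⊕1⊕1⊕0⊕0⊕1⊕0⊕0⊕0⊕1⊕0 = 1
Codeword: 1011000000000111001111100100010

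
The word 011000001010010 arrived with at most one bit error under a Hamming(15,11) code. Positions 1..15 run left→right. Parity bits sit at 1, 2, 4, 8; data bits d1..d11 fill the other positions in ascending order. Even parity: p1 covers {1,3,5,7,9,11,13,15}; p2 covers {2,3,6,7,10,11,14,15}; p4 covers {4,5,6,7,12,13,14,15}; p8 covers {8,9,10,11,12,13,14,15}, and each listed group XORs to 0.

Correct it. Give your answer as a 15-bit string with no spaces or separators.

s1 (pos 1,3,5,7,9,11,13,15): 0⊕1⊕0⊕0⊕1⊕1⊕0⊕0 = 1
s2 (pos 2,3,6,7,10,11,14,15): 1⊕1⊕0⊕0⊕0⊕1⊕1⊕0 = 0
s4 (pos 4,5,6,7,12,13,14,15): 0⊕0⊕0⊕0⊕0⊕0⊕1⊕0 = 1
s8 (pos 8,9,10,11,12,13,14,15): 0⊕1⊕0⊕1⊕0⊕0⊕1⊕0 = 1
Syndrome s8…s1 = 1101 → error at position 13.
Flip position 13: 011000001010010 → 011000001010110

011000001010110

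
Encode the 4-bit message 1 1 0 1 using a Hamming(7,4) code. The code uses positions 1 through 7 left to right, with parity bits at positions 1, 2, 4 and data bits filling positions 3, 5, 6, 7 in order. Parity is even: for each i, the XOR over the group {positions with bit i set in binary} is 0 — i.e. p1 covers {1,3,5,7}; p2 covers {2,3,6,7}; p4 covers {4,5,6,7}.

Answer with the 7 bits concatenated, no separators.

1010101

Place data at non-parity positions: p1 p2 1 p4 1 0 1
p1 (pos 1,3,5,7): XOR of data positions = 1⊕1⊕1 = 1
p2 (pos 2,3,6,7): XOR of data positions = 1⊕0⊕1 = 0
p4 (pos 4,5,6,7): XOR of data positions = 1⊕0⊕1 = 0
Codeword: 1010101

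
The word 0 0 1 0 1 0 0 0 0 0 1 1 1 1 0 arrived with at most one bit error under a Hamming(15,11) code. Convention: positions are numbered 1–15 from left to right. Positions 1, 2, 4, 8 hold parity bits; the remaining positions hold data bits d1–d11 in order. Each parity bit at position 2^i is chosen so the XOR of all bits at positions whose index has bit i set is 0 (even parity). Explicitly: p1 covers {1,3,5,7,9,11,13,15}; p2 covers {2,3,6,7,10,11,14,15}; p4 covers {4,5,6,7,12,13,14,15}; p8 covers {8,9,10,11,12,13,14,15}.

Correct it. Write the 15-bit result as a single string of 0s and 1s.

s1 (pos 1,3,5,7,9,11,13,15): 0⊕1⊕1⊕0⊕0⊕1⊕1⊕0 = 0
s2 (pos 2,3,6,7,10,11,14,15): 0⊕1⊕0⊕0⊕0⊕1⊕1⊕0 = 1
s4 (pos 4,5,6,7,12,13,14,15): 0⊕1⊕0⊕0⊕1⊕1⊕1⊕0 = 0
s8 (pos 8,9,10,11,12,13,14,15): 0⊕0⊕0⊕1⊕1⊕1⊕1⊕0 = 0
Syndrome s8…s1 = 0010 → error at position 2.
Flip position 2: 001010000011110 → 011010000011110

011010000011110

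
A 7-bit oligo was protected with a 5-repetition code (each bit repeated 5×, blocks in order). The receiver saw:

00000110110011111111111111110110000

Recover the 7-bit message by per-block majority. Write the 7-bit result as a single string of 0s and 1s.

Block 1 (00000): 0 ones → 0
Block 2 (11011): 4 ones → 1
Block 3 (00111): 3 ones → 1
Block 4 (11111): 5 ones → 1
Block 5 (11111): 5 ones → 1
Block 6 (11101): 4 ones → 1
Block 7 (10000): 1 one → 0

0111110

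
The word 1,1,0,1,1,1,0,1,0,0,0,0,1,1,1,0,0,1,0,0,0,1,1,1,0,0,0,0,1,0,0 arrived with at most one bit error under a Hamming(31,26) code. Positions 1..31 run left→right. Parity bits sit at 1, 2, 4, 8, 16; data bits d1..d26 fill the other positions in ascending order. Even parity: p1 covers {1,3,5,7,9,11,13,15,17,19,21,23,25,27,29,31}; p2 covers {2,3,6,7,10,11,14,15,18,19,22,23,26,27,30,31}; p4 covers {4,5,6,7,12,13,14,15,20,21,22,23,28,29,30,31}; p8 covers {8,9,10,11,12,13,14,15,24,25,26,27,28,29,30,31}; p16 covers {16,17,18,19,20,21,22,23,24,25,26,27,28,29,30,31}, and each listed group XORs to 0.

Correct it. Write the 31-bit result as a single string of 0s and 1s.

s1 (pos 1,3,5,7,9,11,13,15,17,19,21,23,25,27,29,31): 1⊕0⊕1⊕0⊕0⊕0⊕1⊕1⊕0⊕0⊕0⊕1⊕0⊕0⊕1⊕0 = 0
s2 (pos 2,3,6,7,10,11,14,15,18,19,22,23,26,27,30,31): 1⊕0⊕1⊕0⊕0⊕0⊕1⊕1⊕1⊕0⊕1⊕1⊕0⊕0⊕0⊕0 = 1
s4 (pos 4,5,6,7,12,13,14,15,20,21,22,23,28,29,30,31): 1⊕1⊕1⊕0⊕0⊕1⊕1⊕1⊕0⊕0⊕1⊕1⊕0⊕1⊕0⊕0 = 1
s8 (pos 8,9,10,11,12,13,14,15,24,25,26,27,28,29,30,31): 1⊕0⊕0⊕0⊕0⊕1⊕1⊕1⊕1⊕0⊕0⊕0⊕0⊕1⊕0⊕0 = 0
s16 (pos 16,17,18,19,20,21,22,23,24,25,26,27,28,29,30,31): 0⊕0⊕1⊕0⊕0⊕0⊕1⊕1⊕1⊕0⊕0⊕0⊕0⊕1⊕0⊕0 = 1
Syndrome s16…s1 = 10110 → error at position 22.
Flip position 22: 1101110100001110010001110000100 → 1101110100001110010000110000100

1101110100001110010000110000100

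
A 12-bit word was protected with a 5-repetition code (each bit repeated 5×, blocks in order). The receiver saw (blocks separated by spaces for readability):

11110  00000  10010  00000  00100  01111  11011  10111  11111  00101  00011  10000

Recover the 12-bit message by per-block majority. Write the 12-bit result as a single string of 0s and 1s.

Block 1 (11110): 4 ones → 1
Block 2 (00000): 0 ones → 0
Block 3 (10010): 2 ones → 0
Block 4 (00000): 0 ones → 0
Block 5 (00100): 1 one → 0
Block 6 (01111): 4 ones → 1
Block 7 (11011): 4 ones → 1
Block 8 (10111): 4 ones → 1
Block 9 (11111): 5 ones → 1
Block 10 (00101): 2 ones → 0
Block 11 (00011): 2 ones → 0
Block 12 (10000): 1 one → 0

100001111000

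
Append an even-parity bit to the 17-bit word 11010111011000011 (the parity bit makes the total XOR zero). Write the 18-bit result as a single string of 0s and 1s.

XOR of the 17 data bits: 1⊕1⊕0⊕1⊕0⊕1⊕1⊕1⊕0⊕1⊕1⊕0⊕0⊕0⊕0⊕1⊕1 = 0
Parity bit = 0 (so all 18 bits XOR to 0).

110101110110000110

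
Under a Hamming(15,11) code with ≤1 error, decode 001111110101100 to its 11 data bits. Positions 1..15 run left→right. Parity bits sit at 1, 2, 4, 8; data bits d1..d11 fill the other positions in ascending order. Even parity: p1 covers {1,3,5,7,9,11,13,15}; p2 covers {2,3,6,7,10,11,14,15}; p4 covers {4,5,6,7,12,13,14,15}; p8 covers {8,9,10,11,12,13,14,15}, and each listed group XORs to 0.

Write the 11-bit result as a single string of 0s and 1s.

11110101100

s1 (pos 1,3,5,7,9,11,13,15): 0⊕1⊕1⊕1⊕0⊕0⊕1⊕0 = 0
s2 (pos 2,3,6,7,10,11,14,15): 0⊕1⊕1⊕1⊕1⊕0⊕0⊕0 = 0
s4 (pos 4,5,6,7,12,13,14,15): 1⊕1⊕1⊕1⊕1⊕1⊕0⊕0 = 0
s8 (pos 8,9,10,11,12,13,14,15): 1⊕0⊕1⊕0⊕1⊕1⊕0⊕0 = 0
Syndrome s8…s1 = 0000 → no error.
Read data bits from positions 3,5,6,7,9,10,11,12,13,14,15: 11110101100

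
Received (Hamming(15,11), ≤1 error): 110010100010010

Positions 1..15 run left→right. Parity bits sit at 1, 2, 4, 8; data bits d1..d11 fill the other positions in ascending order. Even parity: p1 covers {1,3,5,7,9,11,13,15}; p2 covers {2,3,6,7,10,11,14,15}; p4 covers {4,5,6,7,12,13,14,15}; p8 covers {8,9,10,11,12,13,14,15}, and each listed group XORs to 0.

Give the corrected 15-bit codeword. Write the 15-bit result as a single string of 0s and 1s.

110110100010010

s1 (pos 1,3,5,7,9,11,13,15): 1⊕0⊕1⊕1⊕0⊕1⊕0⊕0 = 0
s2 (pos 2,3,6,7,10,11,14,15): 1⊕0⊕0⊕1⊕0⊕1⊕1⊕0 = 0
s4 (pos 4,5,6,7,12,13,14,15): 0⊕1⊕0⊕1⊕0⊕0⊕1⊕0 = 1
s8 (pos 8,9,10,11,12,13,14,15): 0⊕0⊕0⊕1⊕0⊕0⊕1⊕0 = 0
Syndrome s8…s1 = 0100 → error at position 4.
Flip position 4: 110010100010010 → 110110100010010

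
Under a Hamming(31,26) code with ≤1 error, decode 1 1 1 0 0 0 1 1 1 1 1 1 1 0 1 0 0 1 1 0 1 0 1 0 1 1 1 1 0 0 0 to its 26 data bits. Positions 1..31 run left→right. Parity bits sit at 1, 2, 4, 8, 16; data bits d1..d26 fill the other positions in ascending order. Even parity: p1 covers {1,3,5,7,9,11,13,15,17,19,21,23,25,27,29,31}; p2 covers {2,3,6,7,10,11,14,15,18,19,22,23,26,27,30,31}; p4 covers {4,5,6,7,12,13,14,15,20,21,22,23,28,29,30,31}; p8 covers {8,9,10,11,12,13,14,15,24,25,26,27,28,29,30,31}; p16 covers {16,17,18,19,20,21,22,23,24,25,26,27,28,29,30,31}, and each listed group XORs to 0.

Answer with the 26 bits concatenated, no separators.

s1 (pos 1,3,5,7,9,11,13,15,17,19,21,23,25,27,29,31): 1⊕1⊕0⊕1⊕1⊕1⊕1⊕1⊕0⊕1⊕1⊕1⊕1⊕1⊕0⊕0 = 0
s2 (pos 2,3,6,7,10,11,14,15,18,19,22,23,26,27,30,31): 1⊕1⊕0⊕1⊕1⊕1⊕0⊕1⊕1⊕1⊕0⊕1⊕1⊕1⊕0⊕0 = 1
s4 (pos 4,5,6,7,12,13,14,15,20,21,22,23,28,29,30,31): 0⊕0⊕0⊕1⊕1⊕1⊕0⊕1⊕0⊕1⊕0⊕1⊕1⊕0⊕0⊕0 = 1
s8 (pos 8,9,10,11,12,13,14,15,24,25,26,27,28,29,30,31): 1⊕1⊕1⊕1⊕1⊕1⊕0⊕1⊕0⊕1⊕1⊕1⊕1⊕0⊕0⊕0 = 1
s16 (pos 16,17,18,19,20,21,22,23,24,25,26,27,28,29,30,31): 0⊕0⊕1⊕1⊕0⊕1⊕0⊕1⊕0⊕1⊕1⊕1⊕1⊕0⊕0⊕0 = 0
Syndrome s16…s1 = 01110 → error at position 14.
Flip position 14: 1110001111111010011010101111000 → 1110001111111110011010101111000
Read data bits from positions 3,5,6,7,9,10,11,12,13,14,15,17,18,19,20,21,22,23,24,25,26,27,28,29,30,31: 10011111111011010101111000

10011111111011010101111000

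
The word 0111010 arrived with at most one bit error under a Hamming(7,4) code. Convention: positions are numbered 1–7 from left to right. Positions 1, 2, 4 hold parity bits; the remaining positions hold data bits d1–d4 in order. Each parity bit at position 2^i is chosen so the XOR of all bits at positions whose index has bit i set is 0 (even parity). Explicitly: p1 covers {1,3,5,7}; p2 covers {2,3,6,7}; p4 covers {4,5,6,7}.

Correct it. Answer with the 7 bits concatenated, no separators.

0101010

s1 (pos 1,3,5,7): 0⊕1⊕0⊕0 = 1
s2 (pos 2,3,6,7): 1⊕1⊕1⊕0 = 1
s4 (pos 4,5,6,7): 1⊕0⊕1⊕0 = 0
Syndrome s4…s1 = 011 → error at position 3.
Flip position 3: 0111010 → 0101010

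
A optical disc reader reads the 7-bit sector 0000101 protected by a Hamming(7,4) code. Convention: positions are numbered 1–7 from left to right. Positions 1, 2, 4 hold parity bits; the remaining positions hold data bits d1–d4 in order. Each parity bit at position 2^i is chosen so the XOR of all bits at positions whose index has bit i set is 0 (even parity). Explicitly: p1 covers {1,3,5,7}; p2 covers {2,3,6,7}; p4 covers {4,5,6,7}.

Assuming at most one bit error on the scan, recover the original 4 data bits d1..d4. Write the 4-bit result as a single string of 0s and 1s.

s1 (pos 1,3,5,7): 0⊕0⊕1⊕1 = 0
s2 (pos 2,3,6,7): 0⊕0⊕0⊕1 = 1
s4 (pos 4,5,6,7): 0⊕1⊕0⊕1 = 0
Syndrome s4…s1 = 010 → error at position 2.
Flip position 2: 0000101 → 0100101
Read data bits from positions 3,5,6,7: 0101

0101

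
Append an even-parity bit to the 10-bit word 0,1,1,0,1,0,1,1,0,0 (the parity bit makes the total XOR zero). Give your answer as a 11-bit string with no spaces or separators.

01101011001

XOR of the 10 data bits: 0⊕1⊕1⊕0⊕1⊕0⊕1⊕1⊕0⊕0 = 1
Parity bit = 1 (so all 11 bits XOR to 0).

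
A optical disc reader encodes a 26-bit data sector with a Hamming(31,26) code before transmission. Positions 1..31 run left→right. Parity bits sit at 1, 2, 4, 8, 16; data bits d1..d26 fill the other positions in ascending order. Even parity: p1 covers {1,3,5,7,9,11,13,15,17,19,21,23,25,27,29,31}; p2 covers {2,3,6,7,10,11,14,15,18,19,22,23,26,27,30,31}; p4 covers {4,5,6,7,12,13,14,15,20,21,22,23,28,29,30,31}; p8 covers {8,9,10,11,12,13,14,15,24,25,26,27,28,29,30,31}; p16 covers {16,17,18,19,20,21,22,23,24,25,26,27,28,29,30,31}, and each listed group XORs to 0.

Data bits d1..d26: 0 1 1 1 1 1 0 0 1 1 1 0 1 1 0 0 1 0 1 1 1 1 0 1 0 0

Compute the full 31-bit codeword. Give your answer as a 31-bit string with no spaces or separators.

Place data at non-parity positions: p1 p2 0 p4 1 1 1 p8 1 1 0 0 1 1 1 p16 0 1 1 0 0 1 0 1 1 1 1 0 1 0 0
p1 (pos 1,3,5,7,9,11,13,15,17,19,21,23,25,27,29,31): XOR of data positions = 0⊕1⊕1⊕1⊕0⊕1⊕1⊕0⊕1⊕0⊕0⊕1⊕1⊕1⊕0 = 1
p2 (pos 2,3,6,7,10,11,14,15,18,19,22,23,26,27,30,31): XOR of data positions = 0⊕1⊕1⊕1⊕0⊕1⊕1⊕1⊕1⊕1⊕0⊕1⊕1⊕0⊕0 = 0
p4 (pos 4,5,6,7,12,13,14,15,20,21,22,23,28,29,30,31): XOR of data positions = 1⊕1⊕1⊕0⊕1⊕1⊕1⊕0⊕0⊕1⊕0⊕0⊕1⊕0⊕0 = 0
p8 (pos 8,9,10,11,12,13,14,15,24,25,26,27,28,29,30,31): XOR of data positions = 1⊕1⊕0⊕0⊕1⊕1⊕1⊕1⊕1⊕1⊕1⊕0⊕1⊕0⊕0 = 0
p16 (pos 16,17,18,19,20,21,22,23,24,25,26,27,28,29,30,31): XOR of data positions = 0⊕1⊕1⊕0⊕0⊕1⊕0⊕1⊕1⊕1⊕1⊕0⊕1⊕0⊕0 = 0
Codeword: 1000111011001110011001011110100

1000111011001110011001011110100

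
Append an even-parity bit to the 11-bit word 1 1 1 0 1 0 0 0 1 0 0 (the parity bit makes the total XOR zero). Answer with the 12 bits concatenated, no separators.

111010001001

XOR of the 11 data bits: 1⊕1⊕1⊕0⊕1⊕0⊕0⊕0⊕1⊕0⊕0 = 1
Parity bit = 1 (so all 12 bits XOR to 0).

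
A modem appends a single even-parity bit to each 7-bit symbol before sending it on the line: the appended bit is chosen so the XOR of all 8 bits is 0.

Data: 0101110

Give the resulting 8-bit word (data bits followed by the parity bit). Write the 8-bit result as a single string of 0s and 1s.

01011100

XOR of the 7 data bits: 0⊕1⊕0⊕1⊕1⊕1⊕0 = 0
Parity bit = 0 (so all 8 bits XOR to 0).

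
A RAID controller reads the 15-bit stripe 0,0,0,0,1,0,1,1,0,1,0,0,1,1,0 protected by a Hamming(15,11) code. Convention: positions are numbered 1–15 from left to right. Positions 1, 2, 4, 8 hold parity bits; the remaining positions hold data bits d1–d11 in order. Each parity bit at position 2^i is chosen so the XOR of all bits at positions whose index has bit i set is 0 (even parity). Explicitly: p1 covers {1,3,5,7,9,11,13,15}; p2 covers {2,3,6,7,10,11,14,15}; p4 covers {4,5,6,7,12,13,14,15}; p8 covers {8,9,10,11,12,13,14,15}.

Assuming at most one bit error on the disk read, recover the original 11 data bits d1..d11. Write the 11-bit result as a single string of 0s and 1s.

s1 (pos 1,3,5,7,9,11,13,15): 0⊕0⊕1⊕1⊕0⊕0⊕1⊕0 = 1
s2 (pos 2,3,6,7,10,11,14,15): 0⊕0⊕0⊕1⊕1⊕0⊕1⊕0 = 1
s4 (pos 4,5,6,7,12,13,14,15): 0⊕1⊕0⊕1⊕0⊕1⊕1⊕0 = 0
s8 (pos 8,9,10,11,12,13,14,15): 1⊕0⊕1⊕0⊕0⊕1⊕1⊕0 = 0
Syndrome s8…s1 = 0011 → error at position 3.
Flip position 3: 000010110100110 → 001010110100110
Read data bits from positions 3,5,6,7,9,10,11,12,13,14,15: 11010100110

11010100110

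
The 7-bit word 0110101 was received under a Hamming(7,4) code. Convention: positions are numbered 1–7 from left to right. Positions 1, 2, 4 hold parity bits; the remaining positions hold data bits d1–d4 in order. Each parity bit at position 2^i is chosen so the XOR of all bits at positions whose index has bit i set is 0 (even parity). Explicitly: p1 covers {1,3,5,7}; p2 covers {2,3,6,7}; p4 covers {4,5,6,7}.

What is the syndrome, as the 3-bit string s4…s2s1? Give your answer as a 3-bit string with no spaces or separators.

011

s1 (pos 1,3,5,7): 0⊕1⊕1⊕1 = 1
s2 (pos 2,3,6,7): 1⊕1⊕0⊕1 = 1
s4 (pos 4,5,6,7): 0⊕1⊕0⊕1 = 0
Syndrome s4…s1 = 011 → error at position 3.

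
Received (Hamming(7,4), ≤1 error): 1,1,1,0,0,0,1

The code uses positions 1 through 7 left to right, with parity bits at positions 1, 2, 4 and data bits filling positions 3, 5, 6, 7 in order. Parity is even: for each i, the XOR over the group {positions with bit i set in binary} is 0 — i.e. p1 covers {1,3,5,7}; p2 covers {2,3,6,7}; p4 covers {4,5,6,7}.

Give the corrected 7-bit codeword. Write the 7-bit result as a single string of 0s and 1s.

s1 (pos 1,3,5,7): 1⊕1⊕0⊕1 = 1
s2 (pos 2,3,6,7): 1⊕1⊕0⊕1 = 1
s4 (pos 4,5,6,7): 0⊕0⊕0⊕1 = 1
Syndrome s4…s1 = 111 → error at position 7.
Flip position 7: 1110001 → 1110000

1110000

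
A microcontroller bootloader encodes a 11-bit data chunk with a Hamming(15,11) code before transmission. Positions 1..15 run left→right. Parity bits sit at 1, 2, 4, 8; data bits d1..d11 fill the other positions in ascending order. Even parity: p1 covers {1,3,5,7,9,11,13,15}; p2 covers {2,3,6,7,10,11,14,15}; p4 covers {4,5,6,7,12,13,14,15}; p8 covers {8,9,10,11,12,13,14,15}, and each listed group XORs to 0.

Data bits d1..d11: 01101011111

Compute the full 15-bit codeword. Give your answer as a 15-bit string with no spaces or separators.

Place data at non-parity positions: p1 p2 0 p4 1 1 0 p8 1 0 1 1 1 1 1
p1 (pos 1,3,5,7,9,11,13,15): XOR of data positions = 0⊕1⊕0⊕1⊕1⊕1⊕1 = 1
p2 (pos 2,3,6,7,10,11,14,15): XOR of data positions = 0⊕1⊕0⊕0⊕1⊕1⊕1 = 0
p4 (pos 4,5,6,7,12,13,14,15): XOR of data positions = 1⊕1⊕0⊕1⊕1⊕1⊕1 = 0
p8 (pos 8,9,10,11,12,13,14,15): XOR of data positions = 1⊕0⊕1⊕1⊕1⊕1⊕1 = 0
Codeword: 100011001011111

100011001011111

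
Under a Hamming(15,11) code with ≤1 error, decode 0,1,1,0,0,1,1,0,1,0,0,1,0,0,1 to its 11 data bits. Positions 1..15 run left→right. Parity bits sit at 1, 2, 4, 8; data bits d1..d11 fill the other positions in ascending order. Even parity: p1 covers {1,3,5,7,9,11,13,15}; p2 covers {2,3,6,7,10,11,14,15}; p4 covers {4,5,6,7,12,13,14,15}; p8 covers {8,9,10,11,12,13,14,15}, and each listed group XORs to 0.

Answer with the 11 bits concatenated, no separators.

10111101001

s1 (pos 1,3,5,7,9,11,13,15): 0⊕1⊕0⊕1⊕1⊕0⊕0⊕1 = 0
s2 (pos 2,3,6,7,10,11,14,15): 1⊕1⊕1⊕1⊕0⊕0⊕0⊕1 = 1
s4 (pos 4,5,6,7,12,13,14,15): 0⊕0⊕1⊕1⊕1⊕0⊕0⊕1 = 0
s8 (pos 8,9,10,11,12,13,14,15): 0⊕1⊕0⊕0⊕1⊕0⊕0⊕1 = 1
Syndrome s8…s1 = 1010 → error at position 10.
Flip position 10: 011001101001001 → 011001101101001
Read data bits from positions 3,5,6,7,9,10,11,12,13,14,15: 10111101001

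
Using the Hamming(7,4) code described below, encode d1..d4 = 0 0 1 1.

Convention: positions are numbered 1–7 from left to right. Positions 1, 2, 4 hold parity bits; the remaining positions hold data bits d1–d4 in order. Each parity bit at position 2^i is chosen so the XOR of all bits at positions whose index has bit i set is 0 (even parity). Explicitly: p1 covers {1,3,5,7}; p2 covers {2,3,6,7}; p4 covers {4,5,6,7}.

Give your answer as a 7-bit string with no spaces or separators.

Place data at non-parity positions: p1 p2 0 p4 0 1 1
p1 (pos 1,3,5,7): XOR of data positions = 0⊕0⊕1 = 1
p2 (pos 2,3,6,7): XOR of data positions = 0⊕1⊕1 = 0
p4 (pos 4,5,6,7): XOR of data positions = 0⊕1⊕1 = 0
Codeword: 1000011

1000011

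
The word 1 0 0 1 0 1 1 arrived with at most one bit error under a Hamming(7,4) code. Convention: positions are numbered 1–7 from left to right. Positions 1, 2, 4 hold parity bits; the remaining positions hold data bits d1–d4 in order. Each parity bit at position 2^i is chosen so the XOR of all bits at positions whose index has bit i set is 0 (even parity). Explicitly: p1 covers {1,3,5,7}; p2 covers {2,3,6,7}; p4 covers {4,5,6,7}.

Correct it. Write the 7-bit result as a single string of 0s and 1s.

s1 (pos 1,3,5,7): 1⊕0⊕0⊕1 = 0
s2 (pos 2,3,6,7): 0⊕0⊕1⊕1 = 0
s4 (pos 4,5,6,7): 1⊕0⊕1⊕1 = 1
Syndrome s4…s1 = 100 → error at position 4.
Flip position 4: 1001011 → 1000011

1000011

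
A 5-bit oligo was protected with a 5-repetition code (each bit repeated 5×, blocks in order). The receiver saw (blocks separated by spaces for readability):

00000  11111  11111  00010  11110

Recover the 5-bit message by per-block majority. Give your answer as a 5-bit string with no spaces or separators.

01101

Block 1 (00000): 0 ones → 0
Block 2 (11111): 5 ones → 1
Block 3 (11111): 5 ones → 1
Block 4 (00010): 1 one → 0
Block 5 (11110): 4 ones → 1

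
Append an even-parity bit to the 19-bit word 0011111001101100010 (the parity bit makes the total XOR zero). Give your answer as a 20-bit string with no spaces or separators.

00111110011011000100

XOR of the 19 data bits: 0⊕0⊕1⊕1⊕1⊕1⊕1⊕0⊕0⊕1⊕1⊕0⊕1⊕1⊕0⊕0⊕0⊕1⊕0 = 0
Parity bit = 0 (so all 20 bits XOR to 0).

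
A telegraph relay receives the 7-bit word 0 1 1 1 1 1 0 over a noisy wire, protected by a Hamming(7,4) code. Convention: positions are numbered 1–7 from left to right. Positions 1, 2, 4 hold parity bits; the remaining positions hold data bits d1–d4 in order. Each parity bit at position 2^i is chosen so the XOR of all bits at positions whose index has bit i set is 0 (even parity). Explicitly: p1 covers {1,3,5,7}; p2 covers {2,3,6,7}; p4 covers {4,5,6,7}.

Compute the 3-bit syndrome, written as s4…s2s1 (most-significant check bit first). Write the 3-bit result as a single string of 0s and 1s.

s1 (pos 1,3,5,7): 0⊕1⊕1⊕0 = 0
s2 (pos 2,3,6,7): 1⊕1⊕1⊕0 = 1
s4 (pos 4,5,6,7): 1⊕1⊕1⊕0 = 1
Syndrome s4…s1 = 110 → error at position 6.

110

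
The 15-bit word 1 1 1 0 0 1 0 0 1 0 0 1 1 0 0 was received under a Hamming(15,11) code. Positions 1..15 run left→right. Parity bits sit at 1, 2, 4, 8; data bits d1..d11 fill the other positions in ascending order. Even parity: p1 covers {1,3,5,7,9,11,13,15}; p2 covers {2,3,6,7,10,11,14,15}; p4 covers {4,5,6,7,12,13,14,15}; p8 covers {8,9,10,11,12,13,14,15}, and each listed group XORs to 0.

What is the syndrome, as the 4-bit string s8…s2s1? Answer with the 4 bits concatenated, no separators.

s1 (pos 1,3,5,7,9,11,13,15): 1⊕1⊕0⊕0⊕1⊕0⊕1⊕0 = 0
s2 (pos 2,3,6,7,10,11,14,15): 1⊕1⊕1⊕0⊕0⊕0⊕0⊕0 = 1
s4 (pos 4,5,6,7,12,13,14,15): 0⊕0⊕1⊕0⊕1⊕1⊕0⊕0 = 1
s8 (pos 8,9,10,11,12,13,14,15): 0⊕1⊕0⊕0⊕1⊕1⊕0⊕0 = 1
Syndrome s8…s1 = 1110 → error at position 14.

1110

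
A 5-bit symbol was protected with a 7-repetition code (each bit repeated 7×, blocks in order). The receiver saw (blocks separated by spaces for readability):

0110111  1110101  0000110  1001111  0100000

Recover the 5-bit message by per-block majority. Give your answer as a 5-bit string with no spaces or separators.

Block 1 (0110111): 5 ones → 1
Block 2 (1110101): 5 ones → 1
Block 3 (0000110): 2 ones → 0
Block 4 (1001111): 5 ones → 1
Block 5 (0100000): 1 one → 0

11010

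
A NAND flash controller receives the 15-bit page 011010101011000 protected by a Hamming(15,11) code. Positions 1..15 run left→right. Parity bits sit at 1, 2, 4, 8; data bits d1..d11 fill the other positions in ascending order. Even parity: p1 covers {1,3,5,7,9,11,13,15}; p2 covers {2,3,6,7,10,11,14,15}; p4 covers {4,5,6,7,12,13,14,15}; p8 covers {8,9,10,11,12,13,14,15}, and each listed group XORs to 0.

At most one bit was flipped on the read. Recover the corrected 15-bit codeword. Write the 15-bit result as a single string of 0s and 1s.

011010101011100

s1 (pos 1,3,5,7,9,11,13,15): 0⊕1⊕1⊕1⊕1⊕1⊕0⊕0 = 1
s2 (pos 2,3,6,7,10,11,14,15): 1⊕1⊕0⊕1⊕0⊕1⊕0⊕0 = 0
s4 (pos 4,5,6,7,12,13,14,15): 0⊕1⊕0⊕1⊕1⊕0⊕0⊕0 = 1
s8 (pos 8,9,10,11,12,13,14,15): 0⊕1⊕0⊕1⊕1⊕0⊕0⊕0 = 1
Syndrome s8…s1 = 1101 → error at position 13.
Flip position 13: 011010101011000 → 011010101011100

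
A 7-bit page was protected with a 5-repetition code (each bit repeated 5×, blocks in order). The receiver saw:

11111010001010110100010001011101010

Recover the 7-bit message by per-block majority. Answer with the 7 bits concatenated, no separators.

1010010

Block 1 (11111): 5 ones → 1
Block 2 (01000): 1 one → 0
Block 3 (10101): 3 ones → 1
Block 4 (10100): 2 ones → 0
Block 5 (01000): 1 one → 0
Block 6 (10111): 4 ones → 1
Block 7 (01010): 2 ones → 0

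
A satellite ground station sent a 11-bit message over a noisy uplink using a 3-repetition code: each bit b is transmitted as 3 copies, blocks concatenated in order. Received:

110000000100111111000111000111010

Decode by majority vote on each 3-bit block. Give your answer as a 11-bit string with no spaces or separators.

10001101010

Block 1 (110): 2 ones → 1
Block 2 (000): 0 ones → 0
Block 3 (000): 0 ones → 0
Block 4 (100): 1 one → 0
Block 5 (111): 3 ones → 1
Block 6 (111): 3 ones → 1
Block 7 (000): 0 ones → 0
Block 8 (111): 3 ones → 1
Block 9 (000): 0 ones → 0
Block 10 (111): 3 ones → 1
Block 11 (010): 1 one → 0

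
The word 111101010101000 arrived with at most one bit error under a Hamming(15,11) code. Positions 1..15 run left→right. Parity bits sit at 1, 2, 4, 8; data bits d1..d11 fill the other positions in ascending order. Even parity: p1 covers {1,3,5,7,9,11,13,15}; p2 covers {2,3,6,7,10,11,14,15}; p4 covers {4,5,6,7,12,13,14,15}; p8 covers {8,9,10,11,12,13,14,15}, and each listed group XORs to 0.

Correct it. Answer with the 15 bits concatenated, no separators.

s1 (pos 1,3,5,7,9,11,13,15): 1⊕1⊕0⊕0⊕0⊕0⊕0⊕0 = 0
s2 (pos 2,3,6,7,10,11,14,15): 1⊕1⊕1⊕0⊕1⊕0⊕0⊕0 = 0
s4 (pos 4,5,6,7,12,13,14,15): 1⊕0⊕1⊕0⊕1⊕0⊕0⊕0 = 1
s8 (pos 8,9,10,11,12,13,14,15): 1⊕0⊕1⊕0⊕1⊕0⊕0⊕0 = 1
Syndrome s8…s1 = 1100 → error at position 12.
Flip position 12: 111101010101000 → 111101010100000

111101010100000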